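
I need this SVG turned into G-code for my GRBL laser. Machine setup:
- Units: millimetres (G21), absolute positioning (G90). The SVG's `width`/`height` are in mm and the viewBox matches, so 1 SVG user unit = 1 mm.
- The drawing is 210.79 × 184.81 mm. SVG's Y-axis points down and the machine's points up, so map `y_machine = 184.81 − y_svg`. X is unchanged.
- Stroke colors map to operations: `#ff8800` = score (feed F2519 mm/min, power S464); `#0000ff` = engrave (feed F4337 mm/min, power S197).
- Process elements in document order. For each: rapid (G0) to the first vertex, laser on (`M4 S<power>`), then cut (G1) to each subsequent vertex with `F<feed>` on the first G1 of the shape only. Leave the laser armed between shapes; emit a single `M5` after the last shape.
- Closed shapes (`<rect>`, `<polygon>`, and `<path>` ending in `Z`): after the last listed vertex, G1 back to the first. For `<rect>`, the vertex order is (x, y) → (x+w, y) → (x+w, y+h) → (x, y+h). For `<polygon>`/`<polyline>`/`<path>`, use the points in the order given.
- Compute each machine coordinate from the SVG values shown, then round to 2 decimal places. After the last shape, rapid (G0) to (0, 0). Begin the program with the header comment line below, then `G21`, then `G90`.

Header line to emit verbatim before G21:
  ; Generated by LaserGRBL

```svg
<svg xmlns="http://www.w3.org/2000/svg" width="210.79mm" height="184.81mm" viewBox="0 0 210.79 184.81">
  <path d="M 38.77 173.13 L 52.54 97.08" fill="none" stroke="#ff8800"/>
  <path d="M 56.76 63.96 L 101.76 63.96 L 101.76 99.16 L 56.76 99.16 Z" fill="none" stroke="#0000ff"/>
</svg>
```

; Generated by LaserGRBL
G21
G90
G0 X38.77 Y11.68
M4 S464
G1 X52.54 Y87.73 F2519
G0 X56.76 Y120.85
M4 S197
G1 X101.76 Y120.85 F4337
G1 X101.76 Y85.65
G1 X56.76 Y85.65
G1 X56.76 Y120.85
M5
G0 X0.00 Y0.00

1 u = 1 mm; y_m = 184.81 − y.

[1] `<path>` line segment, #ff8800→score S464 F2519: (38.77,11.68) → (52.54,87.73)

[2] `<path>` rectangle, #0000ff→engrave S197 F4337: (56.76,120.85) → (101.76,120.85) → (101.76,85.65) → (56.76,85.65) → (56.76,120.85) (closed)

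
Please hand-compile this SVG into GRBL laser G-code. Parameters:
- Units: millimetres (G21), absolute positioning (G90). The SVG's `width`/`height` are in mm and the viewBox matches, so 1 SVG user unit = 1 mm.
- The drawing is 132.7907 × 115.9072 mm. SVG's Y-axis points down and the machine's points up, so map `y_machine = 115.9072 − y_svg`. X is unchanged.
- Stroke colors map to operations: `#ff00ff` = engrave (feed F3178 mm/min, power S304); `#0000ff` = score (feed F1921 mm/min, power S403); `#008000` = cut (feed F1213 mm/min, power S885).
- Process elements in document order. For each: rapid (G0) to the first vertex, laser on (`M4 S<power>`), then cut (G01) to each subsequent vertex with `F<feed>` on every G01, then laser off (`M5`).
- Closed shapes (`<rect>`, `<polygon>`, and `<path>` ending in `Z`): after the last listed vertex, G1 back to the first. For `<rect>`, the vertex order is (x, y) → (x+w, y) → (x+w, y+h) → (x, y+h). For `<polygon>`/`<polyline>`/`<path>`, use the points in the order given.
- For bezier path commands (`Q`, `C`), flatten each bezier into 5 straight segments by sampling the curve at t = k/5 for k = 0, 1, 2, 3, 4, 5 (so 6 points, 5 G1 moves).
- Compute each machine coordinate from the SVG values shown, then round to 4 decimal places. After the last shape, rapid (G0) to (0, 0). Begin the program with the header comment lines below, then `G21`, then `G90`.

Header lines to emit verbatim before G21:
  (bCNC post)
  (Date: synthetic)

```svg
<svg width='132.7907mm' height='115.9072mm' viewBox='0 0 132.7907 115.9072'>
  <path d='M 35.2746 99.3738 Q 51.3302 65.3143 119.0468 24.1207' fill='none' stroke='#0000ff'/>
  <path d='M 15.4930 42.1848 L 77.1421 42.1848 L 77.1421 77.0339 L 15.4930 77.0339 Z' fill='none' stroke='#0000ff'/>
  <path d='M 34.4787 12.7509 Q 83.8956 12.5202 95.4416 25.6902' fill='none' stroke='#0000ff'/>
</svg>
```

viewBox `0 0 132.7907 115.9072` with mm width/height → 1 unit = 1 mm. Flip: y_m = 115.9072 − y_svg.

**Shape 1** — `<path>` quadratic bezier, stroke `#0000ff` → score (S403, F1921). Control points (SVG): P0=(35.2746,99.3738), P1=(51.3302,65.3143), P2=(119.0468,24.1207); sampled at t=k/5. Machine vertices: (35.2746,16.5334) → (43.7633,30.4426) → (56.3848,44.9225) → (73.1393,59.9731) → (94.0266,75.5944) → (119.0468,91.7865). Open path.

**Shape 2** — `<path>` rectangle, stroke `#0000ff` → score (S403, F1921). Machine vertices: (15.4930,73.7224) → (77.1421,73.7224) → (77.1421,38.8733) → (15.4930,38.8733) → (15.4930,73.7224). Closed: final G1 returns to the first vertex.

**Shape 3** — `<path>` quadratic bezier, stroke `#0000ff` → score (S403, F1921). Control points (SVG): P0=(34.4787,12.7509), P1=(83.8956,12.5202), P2=(95.4416,25.6902); sampled at t=k/5. Machine vertices: (34.4787,103.1563) → (52.7306,102.7126) → (67.9529,101.1967) → (80.1455,98.6089) → (89.3084,94.9490) → (95.4416,90.2170). Open path.

(bCNC post)
(Date: synthetic)
G21
G90
G0 X35.2746 Y16.5334
M4 S403
G01 X43.7633 Y30.4426 F1921
G01 X56.3848 Y44.9225 F1921
G01 X73.1393 Y59.9731 F1921
G01 X94.0266 Y75.5944 F1921
G01 X119.0468 Y91.7865 F1921
M5
G0 X15.4930 Y73.7224
M4 S403
G01 X77.1421 Y73.7224 F1921
G01 X77.1421 Y38.8733 F1921
G01 X15.4930 Y38.8733 F1921
G01 X15.4930 Y73.7224 F1921
M5
G0 X34.4787 Y103.1563
M4 S403
G01 X52.7306 Y102.7126 F1921
G01 X67.9529 Y101.1967 F1921
G01 X80.1455 Y98.6089 F1921
G01 X89.3084 Y94.9490 F1921
G01 X95.4416 Y90.2170 F1921
M5
G0 X0.0000 Y0.0000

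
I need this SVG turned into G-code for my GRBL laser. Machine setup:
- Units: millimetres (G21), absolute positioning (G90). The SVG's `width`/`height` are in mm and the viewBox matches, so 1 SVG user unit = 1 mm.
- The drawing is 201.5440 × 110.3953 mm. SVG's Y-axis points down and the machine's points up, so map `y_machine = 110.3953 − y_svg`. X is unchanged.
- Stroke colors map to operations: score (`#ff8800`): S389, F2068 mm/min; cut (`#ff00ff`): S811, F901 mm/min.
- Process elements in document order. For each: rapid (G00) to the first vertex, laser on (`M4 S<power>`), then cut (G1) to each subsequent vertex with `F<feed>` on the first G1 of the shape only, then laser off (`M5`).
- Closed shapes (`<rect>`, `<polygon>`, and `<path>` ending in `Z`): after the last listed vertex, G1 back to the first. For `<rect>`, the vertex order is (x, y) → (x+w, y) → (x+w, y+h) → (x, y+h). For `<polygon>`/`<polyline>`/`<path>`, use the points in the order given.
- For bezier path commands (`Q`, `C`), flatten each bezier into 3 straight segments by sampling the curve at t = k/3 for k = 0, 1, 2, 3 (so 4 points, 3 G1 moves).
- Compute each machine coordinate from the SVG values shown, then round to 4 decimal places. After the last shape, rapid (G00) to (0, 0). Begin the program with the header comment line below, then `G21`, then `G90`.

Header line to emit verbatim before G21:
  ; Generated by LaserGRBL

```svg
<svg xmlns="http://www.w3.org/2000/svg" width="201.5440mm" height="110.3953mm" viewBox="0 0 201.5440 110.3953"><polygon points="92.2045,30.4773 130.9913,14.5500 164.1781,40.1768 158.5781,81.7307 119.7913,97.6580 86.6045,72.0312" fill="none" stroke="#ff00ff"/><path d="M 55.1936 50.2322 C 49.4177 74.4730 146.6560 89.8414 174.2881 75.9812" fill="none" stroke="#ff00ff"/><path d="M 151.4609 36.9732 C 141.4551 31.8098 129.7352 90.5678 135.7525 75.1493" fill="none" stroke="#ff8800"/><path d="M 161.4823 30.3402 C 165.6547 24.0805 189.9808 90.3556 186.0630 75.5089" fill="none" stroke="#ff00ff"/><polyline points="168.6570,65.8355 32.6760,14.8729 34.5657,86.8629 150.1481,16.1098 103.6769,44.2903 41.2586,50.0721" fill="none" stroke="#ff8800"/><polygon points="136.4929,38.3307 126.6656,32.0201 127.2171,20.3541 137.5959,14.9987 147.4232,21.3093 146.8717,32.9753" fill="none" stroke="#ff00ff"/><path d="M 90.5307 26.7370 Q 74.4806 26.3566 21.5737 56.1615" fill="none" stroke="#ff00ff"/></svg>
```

; Generated by LaserGRBL
G21
G90
G00 X92.2045 Y79.9180
M4 S811
G1 X130.9913 Y95.8453 F901
G1 X164.1781 Y70.2185
G1 X158.5781 Y28.6646
G1 X119.7913 Y12.7373
G1 X86.6045 Y38.3641
G1 X92.2045 Y79.9180
M5
G00 X55.1936 Y60.1631
M4 S811
G1 X77.3624 Y39.6337 F901
G1 X129.8473 Y29.5428
G1 X174.2881 Y34.4141
M5
G00 X151.4609 Y73.4221
M4 S389
G1 X141.6042 Y62.3931 F2068
G1 X134.9272 Y39.4383
G1 X135.7525 Y35.2460
M5
G00 X161.4823 Y80.0551
M4 S811
G1 X170.5801 Y67.8275 F901
G1 X182.3587 Y41.3893
G1 X186.0630 Y34.8864
M5
G00 X168.6570 Y44.5598
M4 S389
G1 X32.6760 Y95.5224 F2068
G1 X34.5657 Y23.5324
G1 X150.1481 Y94.2855
G1 X103.6769 Y66.1050
G1 X41.2586 Y60.3232
M5
G00 X136.4929 Y72.0646
M4 S811
G1 X126.6656 Y78.3752 F901
G1 X127.2171 Y90.0412
G1 X137.5959 Y95.3966
G1 X147.4232 Y89.0860
G1 X146.8717 Y77.4200
G1 X136.4929 Y72.0646
M5
G00 X90.5307 Y83.6583
M4 S811
G1 X75.7354 Y80.5580 F901
G1 X52.7498 Y70.7498
G1 X21.5737 Y54.2338
M5
G00 X0.0000 Y0.0000

1 u = 1 mm; y_m = 110.3953 − y.

[1] `<polygon>` regular polygon, #ff00ff→cut S811 F901: (92.2045,79.9180) → (130.9913,95.8453) → (164.1781,70.2185) → (158.5781,28.6646) → (119.7913,12.7373) → (86.6045,38.3641) → (92.2045,79.9180) (closed)

[2] `<path>` cubic bezier, #ff00ff→cut S811 F901: (55.1936,60.1631) → (77.3624,39.6337) → (129.8473,29.5428) → (174.2881,34.4141)

[3] `<path>` cubic bezier, #ff8800→score S389 F2068: (151.4609,73.4221) → (141.6042,62.3931) → (134.9272,39.4383) → (135.7525,35.2460)

[4] `<path>` cubic bezier, #ff00ff→cut S811 F901: (161.4823,80.0551) → (170.5801,67.8275) → (182.3587,41.3893) → (186.0630,34.8864)

[5] `<polyline>` open polyline, #ff8800→score S389 F2068: (168.6570,44.5598) → (32.6760,95.5224) → (34.5657,23.5324) → (150.1481,94.2855) → (103.6769,66.1050) → (41.2586,60.3232)

[6] `<polygon>` regular polygon, #ff00ff→cut S811 F901: (136.4929,72.0646) → (126.6656,78.3752) → (127.2171,90.0412) → (137.5959,95.3966) → (147.4232,89.0860) → (146.8717,77.4200) → (136.4929,72.0646) (closed)

[7] `<path>` quadratic bezier, #ff00ff→cut S811 F901: (90.5307,83.6583) → (75.7354,80.5580) → (52.7498,70.7498) → (21.5737,54.2338)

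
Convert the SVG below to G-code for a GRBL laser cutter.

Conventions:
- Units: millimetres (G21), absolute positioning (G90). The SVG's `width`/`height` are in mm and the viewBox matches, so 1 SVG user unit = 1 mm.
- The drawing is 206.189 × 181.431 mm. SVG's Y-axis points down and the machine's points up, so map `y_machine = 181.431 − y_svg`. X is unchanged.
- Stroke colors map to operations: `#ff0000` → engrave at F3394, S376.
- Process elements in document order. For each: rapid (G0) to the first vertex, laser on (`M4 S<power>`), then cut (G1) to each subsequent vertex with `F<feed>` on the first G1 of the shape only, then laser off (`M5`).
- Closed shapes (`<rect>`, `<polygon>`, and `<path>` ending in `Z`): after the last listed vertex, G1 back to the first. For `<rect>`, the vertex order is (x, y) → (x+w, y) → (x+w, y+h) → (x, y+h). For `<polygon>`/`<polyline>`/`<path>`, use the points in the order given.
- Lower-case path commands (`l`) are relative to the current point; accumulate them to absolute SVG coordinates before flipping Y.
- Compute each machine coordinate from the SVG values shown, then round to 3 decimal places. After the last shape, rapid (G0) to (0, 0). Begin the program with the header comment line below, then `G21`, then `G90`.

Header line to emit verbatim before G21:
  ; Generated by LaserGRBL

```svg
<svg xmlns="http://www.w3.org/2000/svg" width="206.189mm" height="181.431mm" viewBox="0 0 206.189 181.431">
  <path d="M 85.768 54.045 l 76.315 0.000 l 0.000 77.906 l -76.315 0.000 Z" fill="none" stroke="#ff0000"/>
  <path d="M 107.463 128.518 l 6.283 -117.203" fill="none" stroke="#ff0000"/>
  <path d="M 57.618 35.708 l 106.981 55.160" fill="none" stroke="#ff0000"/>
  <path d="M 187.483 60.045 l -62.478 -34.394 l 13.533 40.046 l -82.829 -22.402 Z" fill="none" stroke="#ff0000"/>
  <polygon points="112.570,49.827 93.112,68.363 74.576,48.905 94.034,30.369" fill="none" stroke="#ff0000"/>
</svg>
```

; Generated by LaserGRBL
G21
G90
G0 X85.768 Y127.386
M4 S376
G1 X162.083 Y127.386 F3394
G1 X162.083 Y49.480
G1 X85.768 Y49.480
G1 X85.768 Y127.386
M5
G0 X107.463 Y52.913
M4 S376
G1 X113.746 Y170.116 F3394
M5
G0 X57.618 Y145.723
M4 S376
G1 X164.599 Y90.563 F3394
M5
G0 X187.483 Y121.386
M4 S376
G1 X125.005 Y155.780 F3394
G1 X138.538 Y115.734
G1 X55.709 Y138.136
G1 X187.483 Y121.386
M5
G0 X112.570 Y131.604
M4 S376
G1 X93.112 Y113.068 F3394
G1 X74.576 Y132.526
G1 X94.034 Y151.062
G1 X112.570 Y131.604
M5
G0 X0.000 Y0.000

viewBox `0 0 206.189 181.431` with mm width/height → 1 unit = 1 mm. Flip: y_m = 181.431 − y_svg.

**Shape 1** — `<path>` rectangle, stroke `#ff0000` → engrave (S376, F3394). Machine vertices: (85.768,127.386) → (162.083,127.386) → (162.083,49.480) → (85.768,49.480) → (85.768,127.386). Closed: final G1 returns to the first vertex.

**Shape 2** — `<path>` line segment, stroke `#ff0000` → engrave (S376, F3394). Machine vertices: (107.463,52.913) → (113.746,170.116). Open path.

**Shape 3** — `<path>` line segment, stroke `#ff0000` → engrave (S376, F3394). Machine vertices: (57.618,145.723) → (164.599,90.563). Open path.

**Shape 4** — `<path>` closed polygon, stroke `#ff0000` → engrave (S376, F3394). Machine vertices: (187.483,121.386) → (125.005,155.780) → (138.538,115.734) → (55.709,138.136) → (187.483,121.386). Closed: final G1 returns to the first vertex.

**Shape 5** — `<polygon>` regular polygon, stroke `#ff0000` → engrave (S376, F3394). Machine vertices: (112.570,131.604) → (93.112,113.068) → (74.576,132.526) → (94.034,151.062) → (112.570,131.604). Closed: final G1 returns to the first vertex.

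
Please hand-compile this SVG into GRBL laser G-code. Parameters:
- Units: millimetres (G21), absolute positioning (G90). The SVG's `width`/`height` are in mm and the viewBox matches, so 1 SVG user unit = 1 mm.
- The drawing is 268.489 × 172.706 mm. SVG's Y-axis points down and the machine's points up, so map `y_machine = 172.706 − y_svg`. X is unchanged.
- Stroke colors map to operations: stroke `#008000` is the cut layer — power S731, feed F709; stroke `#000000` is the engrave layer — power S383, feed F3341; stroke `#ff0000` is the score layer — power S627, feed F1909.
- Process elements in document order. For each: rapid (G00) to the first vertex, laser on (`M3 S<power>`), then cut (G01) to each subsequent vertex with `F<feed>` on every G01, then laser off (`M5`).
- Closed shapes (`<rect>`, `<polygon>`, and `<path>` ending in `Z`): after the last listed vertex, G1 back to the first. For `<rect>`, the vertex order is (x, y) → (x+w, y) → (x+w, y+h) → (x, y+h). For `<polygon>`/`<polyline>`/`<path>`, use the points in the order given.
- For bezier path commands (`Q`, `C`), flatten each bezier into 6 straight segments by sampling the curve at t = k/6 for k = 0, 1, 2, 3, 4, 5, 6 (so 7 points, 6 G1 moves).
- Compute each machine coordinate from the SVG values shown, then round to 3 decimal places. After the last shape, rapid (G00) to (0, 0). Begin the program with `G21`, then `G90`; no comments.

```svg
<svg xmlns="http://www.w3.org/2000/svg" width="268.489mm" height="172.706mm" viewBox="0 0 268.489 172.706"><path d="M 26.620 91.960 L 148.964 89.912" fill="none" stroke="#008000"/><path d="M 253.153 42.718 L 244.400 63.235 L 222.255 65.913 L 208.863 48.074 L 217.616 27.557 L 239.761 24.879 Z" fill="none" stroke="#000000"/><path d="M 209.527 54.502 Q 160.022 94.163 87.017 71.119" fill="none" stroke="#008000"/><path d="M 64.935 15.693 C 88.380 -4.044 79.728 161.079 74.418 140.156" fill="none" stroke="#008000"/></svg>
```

Since the viewBox matches the mm dimensions, user units are millimetres directly. The only transform is the Y-flip y_m = 172.706 − y_svg.

Shape 1 is a line segment drawn with `<path>`. Its stroke #008000 means cut at S731, F709. After flipping Y the toolpath is (26.620,80.746) → (148.964,82.794).

Shape 2 is a regular polygon drawn with `<path>`. Its stroke #000000 means engrave at S383, F3341. After flipping Y the toolpath is (253.153,129.988) → (244.400,109.471) → (222.255,106.793) → (208.863,124.632) → (217.616,145.149) → (239.761,147.827) → (253.153,129.988), returning to the start.

Shape 3 is a quadratic bezier drawn with `<path>`. Its stroke #008000 means cut at S731, F709. After flipping Y the toolpath is (209.527,118.204) → (192.373,106.725) → (173.913,98.731) → (154.147,94.219) → (133.076,93.192) → (110.699,95.647) → (87.017,101.587).

Shape 4 is a cubic bezier drawn with `<path>`. Its stroke #008000 means cut at S731, F709. After flipping Y the toolpath is (64.935,157.013) → (74.147,153.194) → (78.994,128.867) → (80.460,94.337) → (79.529,59.905) → (77.187,35.875) → (74.418,32.550).

G21
G90
G00 X26.620 Y80.746
M3 S731
G01 X148.964 Y82.794 F709
M5
G00 X253.153 Y129.988
M3 S383
G01 X244.400 Y109.471 F3341
G01 X222.255 Y106.793 F3341
G01 X208.863 Y124.632 F3341
G01 X217.616 Y145.149 F3341
G01 X239.761 Y147.827 F3341
G01 X253.153 Y129.988 F3341
M5
G00 X209.527 Y118.204
M3 S731
G01 X192.373 Y106.725 F709
G01 X173.913 Y98.731 F709
G01 X154.147 Y94.219 F709
G01 X133.076 Y93.192 F709
G01 X110.699 Y95.647 F709
G01 X87.017 Y101.587 F709
M5
G00 X64.935 Y157.013
M3 S731
G01 X74.147 Y153.194 F709
G01 X78.994 Y128.867 F709
G01 X80.460 Y94.337 F709
G01 X79.529 Y59.905 F709
G01 X77.187 Y35.875 F709
G01 X74.418 Y32.550 F709
M5
G00 X0.000 Y0.000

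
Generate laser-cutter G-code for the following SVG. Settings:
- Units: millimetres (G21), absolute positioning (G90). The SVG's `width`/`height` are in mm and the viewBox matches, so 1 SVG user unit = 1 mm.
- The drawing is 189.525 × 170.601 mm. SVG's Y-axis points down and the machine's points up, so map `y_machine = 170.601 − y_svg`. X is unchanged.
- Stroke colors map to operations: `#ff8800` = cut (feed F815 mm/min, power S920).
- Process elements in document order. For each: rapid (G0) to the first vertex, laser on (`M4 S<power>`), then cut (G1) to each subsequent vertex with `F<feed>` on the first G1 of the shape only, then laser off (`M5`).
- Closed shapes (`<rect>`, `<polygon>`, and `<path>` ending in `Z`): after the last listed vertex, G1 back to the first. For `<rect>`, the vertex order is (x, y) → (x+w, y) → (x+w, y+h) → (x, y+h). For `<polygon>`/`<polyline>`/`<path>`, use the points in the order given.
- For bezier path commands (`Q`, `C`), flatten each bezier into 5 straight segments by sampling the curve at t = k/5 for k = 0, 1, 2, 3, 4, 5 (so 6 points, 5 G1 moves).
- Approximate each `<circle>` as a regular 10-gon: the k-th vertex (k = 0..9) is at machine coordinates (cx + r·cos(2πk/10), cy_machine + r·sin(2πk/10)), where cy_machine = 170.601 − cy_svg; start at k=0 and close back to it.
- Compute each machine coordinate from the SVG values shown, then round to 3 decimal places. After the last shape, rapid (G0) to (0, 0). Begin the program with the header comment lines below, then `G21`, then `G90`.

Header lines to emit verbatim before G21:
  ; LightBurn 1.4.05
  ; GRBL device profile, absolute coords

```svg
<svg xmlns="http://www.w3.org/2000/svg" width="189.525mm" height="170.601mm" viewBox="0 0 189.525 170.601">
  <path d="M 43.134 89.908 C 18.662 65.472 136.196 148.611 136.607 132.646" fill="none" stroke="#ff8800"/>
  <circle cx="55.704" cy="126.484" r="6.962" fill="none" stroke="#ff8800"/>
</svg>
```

; LightBurn 1.4.05
; GRBL device profile, absolute coords
G21
G90
G0 X43.134 Y80.693
M4 S920
G1 X43.418 Y84.099 F815
G1 X65.346 Y71.608
G1 X96.479 Y53.139
G1 X124.379 Y38.615
G1 X136.607 Y37.955
M5
G0 X62.666 Y44.117
M4 S920
G1 X61.336 Y48.209 F815
G1 X57.855 Y50.738
G1 X53.553 Y50.738
G1 X50.072 Y48.209
G1 X48.742 Y44.117
G1 X50.072 Y40.025
G1 X53.553 Y37.496
G1 X57.855 Y37.496
G1 X61.336 Y40.025
G1 X62.666 Y44.117
M5
G0 X0.000 Y0.000

1 u = 1 mm; y_m = 170.601 − y.

[1] `<path>` cubic bezier, #ff8800→cut S920 F815: (43.134,80.693) → (43.418,84.099) → (65.346,71.608) → (96.479,53.139) → (124.379,38.615) → (136.607,37.955)

[2] `<circle>` circle, #ff8800→cut S920 F815: (62.666,44.117) → (61.336,48.209) → (57.855,50.738) → (53.553,50.738) → (50.072,48.209) → (48.742,44.117) → (50.072,40.025) → (53.553,37.496) → (57.855,37.496) → (61.336,40.025) → (62.666,44.117) (closed)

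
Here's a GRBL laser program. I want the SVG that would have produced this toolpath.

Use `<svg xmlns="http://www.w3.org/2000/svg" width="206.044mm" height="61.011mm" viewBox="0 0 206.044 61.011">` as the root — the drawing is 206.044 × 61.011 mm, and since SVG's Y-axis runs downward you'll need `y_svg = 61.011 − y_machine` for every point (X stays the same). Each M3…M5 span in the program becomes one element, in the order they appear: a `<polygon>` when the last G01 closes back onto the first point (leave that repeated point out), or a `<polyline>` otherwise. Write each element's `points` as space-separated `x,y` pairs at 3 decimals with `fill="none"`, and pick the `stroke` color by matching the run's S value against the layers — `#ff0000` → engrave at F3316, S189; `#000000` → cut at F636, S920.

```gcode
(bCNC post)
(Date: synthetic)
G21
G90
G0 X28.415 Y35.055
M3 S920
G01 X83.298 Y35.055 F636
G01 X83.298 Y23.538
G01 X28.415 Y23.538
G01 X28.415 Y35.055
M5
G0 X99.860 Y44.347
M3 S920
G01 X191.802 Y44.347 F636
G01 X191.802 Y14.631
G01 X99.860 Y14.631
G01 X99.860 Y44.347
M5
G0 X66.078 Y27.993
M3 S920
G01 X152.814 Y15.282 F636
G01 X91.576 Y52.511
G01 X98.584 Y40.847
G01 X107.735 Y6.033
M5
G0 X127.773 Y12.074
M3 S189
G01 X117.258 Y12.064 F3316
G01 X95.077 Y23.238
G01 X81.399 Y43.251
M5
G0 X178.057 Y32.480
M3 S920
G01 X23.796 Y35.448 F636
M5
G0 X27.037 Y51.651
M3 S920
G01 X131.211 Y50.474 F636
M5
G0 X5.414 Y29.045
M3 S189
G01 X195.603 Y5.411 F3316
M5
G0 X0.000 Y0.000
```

<svg xmlns="http://www.w3.org/2000/svg" width="206.044mm" height="61.011mm" viewBox="0 0 206.044 61.011">
  <polygon points="28.415,25.956 83.298,25.956 83.298,37.473 28.415,37.473" fill="none" stroke="#000000"/>
  <polygon points="99.860,16.664 191.802,16.664 191.802,46.380 99.860,46.380" fill="none" stroke="#000000"/>
  <polyline points="66.078,33.018 152.814,45.729 91.576,8.500 98.584,20.164 107.735,54.978" fill="none" stroke="#000000"/>
  <polyline points="127.773,48.937 117.258,48.947 95.077,37.773 81.399,17.760" fill="none" stroke="#ff0000"/>
  <polyline points="178.057,28.531 23.796,25.563" fill="none" stroke="#000000"/>
  <polyline points="27.037,9.360 131.211,10.537" fill="none" stroke="#000000"/>
  <polyline points="5.414,31.966 195.603,55.600" fill="none" stroke="#ff0000"/>
</svg>

Each laser-on run becomes one SVG element. Flip Y back into SVG space with y_svg = 61.011 − y_machine.

Run 1: the run's S920 means `#000000` (cut). The run returns to its start, so emit a `<polygon>` with points (Y-flipped): 28.415,25.956 83.298,25.956 83.298,37.473 28.415,37.473.

Run 2: power S920 maps to stroke `#000000` (cut). The run returns to its start, so emit a `<polygon>` with points (Y-flipped): 99.860,16.664 191.802,16.664 191.802,46.380 99.860,46.380.

Run 3: S920 ⇒ cut layer `#000000`. The run is open, so emit a `<polyline>` with points (Y-flipped): 66.078,33.018 152.814,45.729 91.576,8.500 98.584,20.164 107.735,54.978.

Run 4: S189 ⇒ engrave layer `#ff0000`. The run is open, so emit a `<polyline>` with points (Y-flipped): 127.773,48.937 117.258,48.947 95.077,37.773 81.399,17.760.

Run 5: power S920 maps to stroke `#000000` (cut). The run is open, so emit a `<polyline>` with points (Y-flipped): 178.057,28.531 23.796,25.563.

Run 6: the run's S920 means `#000000` (cut). The run is open, so emit a `<polyline>` with points (Y-flipped): 27.037,9.360 131.211,10.537.

Run 7: S189 ⇒ engrave layer `#ff0000`. The run is open, so emit a `<polyline>` with points (Y-flipped): 5.414,31.966 195.603,55.600.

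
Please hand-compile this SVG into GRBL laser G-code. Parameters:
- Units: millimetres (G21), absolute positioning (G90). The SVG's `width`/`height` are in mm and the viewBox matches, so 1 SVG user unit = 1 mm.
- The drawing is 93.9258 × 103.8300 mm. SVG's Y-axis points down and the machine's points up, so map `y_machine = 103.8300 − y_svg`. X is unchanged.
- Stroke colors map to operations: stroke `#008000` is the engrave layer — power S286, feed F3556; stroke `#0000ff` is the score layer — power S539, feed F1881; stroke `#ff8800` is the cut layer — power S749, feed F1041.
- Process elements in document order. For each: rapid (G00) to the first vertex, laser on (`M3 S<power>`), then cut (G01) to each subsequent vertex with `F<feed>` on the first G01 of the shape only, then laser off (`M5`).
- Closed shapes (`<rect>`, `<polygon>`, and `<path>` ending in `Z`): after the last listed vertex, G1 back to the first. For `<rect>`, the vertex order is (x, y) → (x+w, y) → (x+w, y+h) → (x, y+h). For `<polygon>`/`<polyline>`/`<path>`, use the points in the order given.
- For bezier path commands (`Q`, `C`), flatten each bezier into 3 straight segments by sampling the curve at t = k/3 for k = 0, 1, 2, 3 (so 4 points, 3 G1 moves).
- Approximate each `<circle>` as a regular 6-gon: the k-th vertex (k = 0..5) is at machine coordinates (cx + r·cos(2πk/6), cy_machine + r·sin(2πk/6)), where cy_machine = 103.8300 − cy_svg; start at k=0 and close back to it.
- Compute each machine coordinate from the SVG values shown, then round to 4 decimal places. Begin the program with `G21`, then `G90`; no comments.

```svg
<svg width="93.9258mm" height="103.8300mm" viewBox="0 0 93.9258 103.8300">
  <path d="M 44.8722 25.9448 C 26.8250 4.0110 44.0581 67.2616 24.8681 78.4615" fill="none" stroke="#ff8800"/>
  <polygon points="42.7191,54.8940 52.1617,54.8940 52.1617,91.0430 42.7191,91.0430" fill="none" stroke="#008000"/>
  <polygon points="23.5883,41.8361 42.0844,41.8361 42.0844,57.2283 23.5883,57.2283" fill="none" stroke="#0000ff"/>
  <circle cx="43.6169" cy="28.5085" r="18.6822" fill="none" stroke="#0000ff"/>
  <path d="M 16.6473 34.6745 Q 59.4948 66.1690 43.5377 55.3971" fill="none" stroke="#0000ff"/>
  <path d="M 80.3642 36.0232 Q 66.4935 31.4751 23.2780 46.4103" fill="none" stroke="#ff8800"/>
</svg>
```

G21
G90
G00 X44.8722 Y77.8852
M3 S749
G01 X35.9294 Y76.5070 F1041
G01 X34.5727 Y48.8359
G01 X24.8681 Y25.3685
M5
G00 X42.7191 Y48.9360
M3 S286
G01 X52.1617 Y48.9360 F3556
G01 X52.1617 Y12.7870
G01 X42.7191 Y12.7870
G01 X42.7191 Y48.9360
M5
G00 X23.5883 Y61.9939
M3 S539
G01 X42.0844 Y61.9939 F1881
G01 X42.0844 Y46.6017
G01 X23.5883 Y46.6017
G01 X23.5883 Y61.9939
M5
G00 X62.2991 Y75.3215
M3 S539
G01 X52.9580 Y91.5008 F1881
G01 X34.2758 Y91.5008
G01 X24.9347 Y75.3215
G01 X34.2758 Y59.1422
G01 X52.9580 Y59.1422
G01 X62.2991 Y75.3215
M5
G00 X16.6473 Y69.1555
M3 S539
G01 X38.6785 Y52.8554 F1881
G01 X47.6419 Y45.9479
G01 X43.5377 Y48.4329
M5
G00 X80.3642 Y67.8068
M3 S749
G01 X67.8565 Y68.6741 F1041
G01 X48.8278 Y65.2117
G01 X23.2780 Y57.4197
M5

Since the viewBox matches the mm dimensions, user units are millimetres directly. The only transform is the Y-flip y_m = 103.8300 − y_svg.

Shape 1 is a cubic bezier drawn with `<path>`. Its stroke #ff8800 means cut at S749, F1041. After flipping Y the toolpath is (44.8722,77.8852) → (35.9294,76.5070) → (34.5727,48.8359) → (24.8681,25.3685).

Shape 2 is a rectangle drawn with `<polygon>`. Its stroke #008000 means engrave at S286, F3556. After flipping Y the toolpath is (42.7191,48.9360) → (52.1617,48.9360) → (52.1617,12.7870) → (42.7191,12.7870) → (42.7191,48.9360), returning to the start.

Shape 3 is a rectangle drawn with `<polygon>`. Its stroke #0000ff means score at S539, F1881. After flipping Y the toolpath is (23.5883,61.9939) → (42.0844,61.9939) → (42.0844,46.6017) → (23.5883,46.6017) → (23.5883,61.9939), returning to the start.

Shape 4 is a circle drawn with `<circle>`. Its stroke #0000ff means score at S539, F1881. After flipping Y the toolpath is (62.2991,75.3215) → (52.9580,91.5008) → (34.2758,91.5008) → (24.9347,75.3215) → (34.2758,59.1422) → (52.9580,59.1422) → (62.2991,75.3215), returning to the start.

Shape 5 is a quadratic bezier drawn with `<path>`. Its stroke #0000ff means score at S539, F1881. After flipping Y the toolpath is (16.6473,69.1555) → (38.6785,52.8554) → (47.6419,45.9479) → (43.5377,48.4329).

Shape 6 is a quadratic bezier drawn with `<path>`. Its stroke #ff8800 means cut at S749, F1041. After flipping Y the toolpath is (80.3642,67.8068) → (67.8565,68.6741) → (48.8278,65.2117) → (23.2780,57.4197).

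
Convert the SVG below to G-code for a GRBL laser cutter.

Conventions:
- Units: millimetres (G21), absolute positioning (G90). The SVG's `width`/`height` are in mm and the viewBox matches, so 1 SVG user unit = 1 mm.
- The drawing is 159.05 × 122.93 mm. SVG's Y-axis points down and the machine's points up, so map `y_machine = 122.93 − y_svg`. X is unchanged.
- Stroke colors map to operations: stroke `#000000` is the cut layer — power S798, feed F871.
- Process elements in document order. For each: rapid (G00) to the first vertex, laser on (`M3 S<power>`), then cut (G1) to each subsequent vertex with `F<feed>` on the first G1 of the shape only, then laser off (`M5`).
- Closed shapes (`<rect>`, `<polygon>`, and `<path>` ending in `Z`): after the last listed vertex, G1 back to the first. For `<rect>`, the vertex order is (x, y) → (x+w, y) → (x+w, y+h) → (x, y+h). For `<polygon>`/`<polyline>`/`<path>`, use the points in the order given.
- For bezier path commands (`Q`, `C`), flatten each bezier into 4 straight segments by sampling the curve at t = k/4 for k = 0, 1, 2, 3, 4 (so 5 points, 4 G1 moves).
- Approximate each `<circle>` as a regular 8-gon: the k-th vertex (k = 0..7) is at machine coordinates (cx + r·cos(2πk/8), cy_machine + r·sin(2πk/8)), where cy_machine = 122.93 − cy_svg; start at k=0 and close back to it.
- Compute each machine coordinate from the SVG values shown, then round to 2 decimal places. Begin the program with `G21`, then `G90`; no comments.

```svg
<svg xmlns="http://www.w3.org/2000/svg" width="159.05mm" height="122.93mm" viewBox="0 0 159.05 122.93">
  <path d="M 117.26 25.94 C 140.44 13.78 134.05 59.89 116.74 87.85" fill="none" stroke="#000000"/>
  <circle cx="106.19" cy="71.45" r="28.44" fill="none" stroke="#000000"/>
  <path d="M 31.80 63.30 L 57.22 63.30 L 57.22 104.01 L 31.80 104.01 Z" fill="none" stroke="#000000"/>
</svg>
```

Since the viewBox matches the mm dimensions, user units are millimetres directly. The only transform is the Y-flip y_m = 122.93 − y_svg.

Shape 1 is a cubic bezier drawn with `<path>`. Its stroke #000000 means cut at S798, F871. After flipping Y the toolpath is (117.26,96.99) → (129.39,96.38) → (132.18,81.08) → (127.38,58.26) → (116.74,35.08).

Shape 2 is a circle drawn with `<circle>`. Its stroke #000000 means cut at S798, F871. After flipping Y the toolpath is (134.63,51.48) → (126.30,71.59) → (106.19,79.92) → (86.08,71.59) → (77.75,51.48) → (86.08,31.37) → (106.19,23.04) → (126.30,31.37) → (134.63,51.48), returning to the start.

Shape 3 is a rectangle drawn with `<path>`. Its stroke #000000 means cut at S798, F871. After flipping Y the toolpath is (31.80,59.63) → (57.22,59.63) → (57.22,18.92) → (31.80,18.92) → (31.80,59.63), returning to the start.

G21
G90
G00 X117.26 Y96.99
M3 S798
G1 X129.39 Y96.38 F871
G1 X132.18 Y81.08
G1 X127.38 Y58.26
G1 X116.74 Y35.08
M5
G00 X134.63 Y51.48
M3 S798
G1 X126.30 Y71.59 F871
G1 X106.19 Y79.92
G1 X86.08 Y71.59
G1 X77.75 Y51.48
G1 X86.08 Y31.37
G1 X106.19 Y23.04
G1 X126.30 Y31.37
G1 X134.63 Y51.48
M5
G00 X31.80 Y59.63
M3 S798
G1 X57.22 Y59.63 F871
G1 X57.22 Y18.92
G1 X31.80 Y18.92
G1 X31.80 Y59.63
M5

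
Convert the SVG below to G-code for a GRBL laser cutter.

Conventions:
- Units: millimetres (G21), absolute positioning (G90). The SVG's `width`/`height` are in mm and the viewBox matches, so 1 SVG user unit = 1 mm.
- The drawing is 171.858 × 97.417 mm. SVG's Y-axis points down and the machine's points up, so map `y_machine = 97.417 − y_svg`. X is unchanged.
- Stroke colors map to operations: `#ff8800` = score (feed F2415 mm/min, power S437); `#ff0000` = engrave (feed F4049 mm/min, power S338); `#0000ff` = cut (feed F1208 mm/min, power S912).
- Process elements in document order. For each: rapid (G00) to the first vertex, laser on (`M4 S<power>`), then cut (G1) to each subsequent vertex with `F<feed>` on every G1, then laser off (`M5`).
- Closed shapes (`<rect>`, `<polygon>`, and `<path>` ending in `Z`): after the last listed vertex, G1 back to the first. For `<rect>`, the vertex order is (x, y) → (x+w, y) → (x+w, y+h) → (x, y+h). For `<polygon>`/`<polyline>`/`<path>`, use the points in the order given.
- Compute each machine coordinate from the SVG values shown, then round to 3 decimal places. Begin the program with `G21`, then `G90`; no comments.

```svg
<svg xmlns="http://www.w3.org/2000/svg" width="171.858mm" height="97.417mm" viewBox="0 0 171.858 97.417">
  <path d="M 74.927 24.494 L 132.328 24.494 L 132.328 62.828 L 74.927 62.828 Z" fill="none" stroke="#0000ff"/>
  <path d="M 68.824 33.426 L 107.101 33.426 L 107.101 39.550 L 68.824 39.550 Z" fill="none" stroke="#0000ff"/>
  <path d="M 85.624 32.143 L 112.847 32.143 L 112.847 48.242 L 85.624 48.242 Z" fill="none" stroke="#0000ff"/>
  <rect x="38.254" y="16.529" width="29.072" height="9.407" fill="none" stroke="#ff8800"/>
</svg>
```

G21
G90
G00 X74.927 Y72.923
M4 S912
G1 X132.328 Y72.923 F1208
G1 X132.328 Y34.589 F1208
G1 X74.927 Y34.589 F1208
G1 X74.927 Y72.923 F1208
M5
G00 X68.824 Y63.991
M4 S912
G1 X107.101 Y63.991 F1208
G1 X107.101 Y57.867 F1208
G1 X68.824 Y57.867 F1208
G1 X68.824 Y63.991 F1208
M5
G00 X85.624 Y65.274
M4 S912
G1 X112.847 Y65.274 F1208
G1 X112.847 Y49.175 F1208
G1 X85.624 Y49.175 F1208
G1 X85.624 Y65.274 F1208
M5
G00 X38.254 Y80.888
M4 S437
G1 X67.326 Y80.888 F2415
G1 X67.326 Y71.481 F2415
G1 X38.254 Y71.481 F2415
G1 X38.254 Y80.888 F2415
M5

viewBox `0 0 171.858 97.417` with mm width/height → 1 unit = 1 mm. Flip: y_m = 97.417 − y_svg.

**Shape 1** — `<path>` rectangle, stroke `#0000ff` → cut (S912, F1208). Machine vertices: (74.927,72.923) → (132.328,72.923) → (132.328,34.589) → (74.927,34.589) → (74.927,72.923). Closed: final G1 returns to the first vertex.

**Shape 2** — `<path>` rectangle, stroke `#0000ff` → cut (S912, F1208). Machine vertices: (68.824,63.991) → (107.101,63.991) → (107.101,57.867) → (68.824,57.867) → (68.824,63.991). Closed: final G1 returns to the first vertex.

**Shape 3** — `<path>` rectangle, stroke `#0000ff` → cut (S912, F1208). Machine vertices: (85.624,65.274) → (112.847,65.274) → (112.847,49.175) → (85.624,49.175) → (85.624,65.274). Closed: final G1 returns to the first vertex.

**Shape 4** — `<rect>` rectangle, stroke `#ff8800` → score (S437, F2415). Machine vertices: (38.254,80.888) → (67.326,80.888) → (67.326,71.481) → (38.254,71.481) → (38.254,80.888). Closed: final G1 returns to the first vertex.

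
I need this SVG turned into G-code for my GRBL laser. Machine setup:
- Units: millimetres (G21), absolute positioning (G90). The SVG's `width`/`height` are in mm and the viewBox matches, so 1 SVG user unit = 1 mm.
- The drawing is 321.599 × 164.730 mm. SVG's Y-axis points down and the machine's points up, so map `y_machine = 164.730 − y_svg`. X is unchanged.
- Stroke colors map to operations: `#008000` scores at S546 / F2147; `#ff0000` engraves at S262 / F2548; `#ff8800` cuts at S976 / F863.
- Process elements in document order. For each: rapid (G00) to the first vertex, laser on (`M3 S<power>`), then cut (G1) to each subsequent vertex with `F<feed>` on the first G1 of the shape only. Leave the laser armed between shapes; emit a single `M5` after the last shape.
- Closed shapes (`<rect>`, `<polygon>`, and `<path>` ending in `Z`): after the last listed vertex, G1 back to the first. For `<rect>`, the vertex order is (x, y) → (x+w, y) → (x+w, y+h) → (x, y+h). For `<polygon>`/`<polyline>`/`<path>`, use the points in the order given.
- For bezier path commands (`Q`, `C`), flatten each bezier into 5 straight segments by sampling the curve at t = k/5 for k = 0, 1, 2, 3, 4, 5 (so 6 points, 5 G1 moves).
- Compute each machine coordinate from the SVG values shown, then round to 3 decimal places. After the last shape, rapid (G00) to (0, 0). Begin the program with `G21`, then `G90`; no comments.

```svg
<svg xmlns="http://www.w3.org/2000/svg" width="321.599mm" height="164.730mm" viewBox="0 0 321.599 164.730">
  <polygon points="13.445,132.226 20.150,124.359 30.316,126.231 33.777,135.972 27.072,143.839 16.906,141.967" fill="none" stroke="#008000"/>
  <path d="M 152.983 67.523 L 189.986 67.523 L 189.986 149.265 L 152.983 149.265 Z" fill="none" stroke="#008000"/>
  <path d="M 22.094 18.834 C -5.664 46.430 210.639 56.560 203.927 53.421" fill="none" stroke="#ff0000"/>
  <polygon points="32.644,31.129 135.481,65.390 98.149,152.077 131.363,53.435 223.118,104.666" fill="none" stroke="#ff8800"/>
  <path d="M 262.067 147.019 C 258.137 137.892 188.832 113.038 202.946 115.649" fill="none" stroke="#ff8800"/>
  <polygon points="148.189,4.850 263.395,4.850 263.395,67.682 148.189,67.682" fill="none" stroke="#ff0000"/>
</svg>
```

G21
G90
G00 X13.445 Y32.504
M3 S546
G1 X20.150 Y40.371 F2147
G1 X30.316 Y38.499
G1 X33.777 Y28.758
G1 X27.072 Y20.891
G1 X16.906 Y22.763
G1 X13.445 Y32.504
G00 X152.983 Y97.207
M3 S546
G1 X189.986 Y97.207 F2147
G1 X189.986 Y15.465
G1 X152.983 Y15.465
G1 X152.983 Y97.207
G00 X22.094 Y145.896
M3 S262
G1 X30.990 Y131.401 F2548
G1 X76.041 Y120.896
G1 X134.827 Y114.180
G1 X184.929 Y111.051
G1 X203.927 Y111.309
G00 X32.644 Y133.601
M3 S976
G1 X135.481 Y99.340 F863
G1 X98.149 Y12.653
G1 X131.363 Y111.295
G1 X223.118 Y60.064
G1 X32.644 Y133.601
G00 X262.067 Y17.711
M3 S976
G1 X253.054 Y24.729 F863
G1 X235.494 Y33.448
G1 X216.528 Y41.795
G1 X203.298 Y47.697
G1 X202.946 Y49.081
G00 X148.189 Y159.880
M3 S262
G1 X263.395 Y159.880 F2548
G1 X263.395 Y97.048
G1 X148.189 Y97.048
G1 X148.189 Y159.880
M5
G00 X0.000 Y0.000

Since the viewBox matches the mm dimensions, user units are millimetres directly. The only transform is the Y-flip y_m = 164.730 − y_svg.

Shape 1 is a regular polygon drawn with `<polygon>`. Its stroke #008000 means score at S546, F2147. After flipping Y the toolpath is (13.445,32.504) → (20.150,40.371) → (30.316,38.499) → (33.777,28.758) → (27.072,20.891) → (16.906,22.763) → (13.445,32.504), returning to the start.

Shape 2 is a rectangle drawn with `<path>`. Its stroke #008000 means score at S546, F2147. After flipping Y the toolpath is (152.983,97.207) → (189.986,97.207) → (189.986,15.465) → (152.983,15.465) → (152.983,97.207), returning to the start.

Shape 3 is a cubic bezier drawn with `<path>`. Its stroke #ff0000 means engrave at S262, F2548. After flipping Y the toolpath is (22.094,145.896) → (30.990,131.401) → (76.041,120.896) → (134.827,114.180) → (184.929,111.051) → (203.927,111.309).

Shape 4 is a closed polygon drawn with `<polygon>`. Its stroke #ff8800 means cut at S976, F863. After flipping Y the toolpath is (32.644,133.601) → (135.481,99.340) → (98.149,12.653) → (131.363,111.295) → (223.118,60.064) → (32.644,133.601), returning to the start.

Shape 5 is a cubic bezier drawn with `<path>`. Its stroke #ff8800 means cut at S976, F863. After flipping Y the toolpath is (262.067,17.711) → (253.054,24.729) → (235.494,33.448) → (216.528,41.795) → (203.298,47.697) → (202.946,49.081).

Shape 6 is a rectangle drawn with `<polygon>`. Its stroke #ff0000 means engrave at S262, F2548. After flipping Y the toolpath is (148.189,159.880) → (263.395,159.880) → (263.395,97.048) → (148.189,97.048) → (148.189,159.880), returning to the start.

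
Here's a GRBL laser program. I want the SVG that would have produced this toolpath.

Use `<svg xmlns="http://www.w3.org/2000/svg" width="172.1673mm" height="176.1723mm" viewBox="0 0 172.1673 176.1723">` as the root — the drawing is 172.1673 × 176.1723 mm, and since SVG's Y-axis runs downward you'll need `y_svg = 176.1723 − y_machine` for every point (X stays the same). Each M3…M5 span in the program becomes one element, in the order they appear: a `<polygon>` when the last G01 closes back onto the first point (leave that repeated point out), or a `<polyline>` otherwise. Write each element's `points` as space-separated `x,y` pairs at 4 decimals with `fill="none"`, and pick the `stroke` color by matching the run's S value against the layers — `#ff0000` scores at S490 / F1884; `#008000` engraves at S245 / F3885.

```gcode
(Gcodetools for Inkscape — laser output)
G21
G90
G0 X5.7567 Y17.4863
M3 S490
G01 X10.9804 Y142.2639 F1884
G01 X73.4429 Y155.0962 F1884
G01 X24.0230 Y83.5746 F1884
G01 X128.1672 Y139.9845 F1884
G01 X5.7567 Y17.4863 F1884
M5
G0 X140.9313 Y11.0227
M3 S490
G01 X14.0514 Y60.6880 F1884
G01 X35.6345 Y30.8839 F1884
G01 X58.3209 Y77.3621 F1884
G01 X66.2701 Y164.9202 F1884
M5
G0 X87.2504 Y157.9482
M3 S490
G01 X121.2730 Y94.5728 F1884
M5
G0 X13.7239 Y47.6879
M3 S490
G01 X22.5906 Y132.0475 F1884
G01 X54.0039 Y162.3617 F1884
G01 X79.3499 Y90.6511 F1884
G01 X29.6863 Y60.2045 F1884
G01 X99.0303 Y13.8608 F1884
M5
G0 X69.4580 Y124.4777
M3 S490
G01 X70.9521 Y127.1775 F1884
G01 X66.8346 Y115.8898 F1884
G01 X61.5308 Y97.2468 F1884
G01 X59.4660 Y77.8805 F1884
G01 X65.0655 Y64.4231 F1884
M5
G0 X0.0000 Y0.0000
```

<svg xmlns="http://www.w3.org/2000/svg" width="172.1673mm" height="176.1723mm" viewBox="0 0 172.1673 176.1723">
  <polygon points="5.7567,158.6860 10.9804,33.9084 73.4429,21.0761 24.0230,92.5977 128.1672,36.1878" fill="none" stroke="#ff0000"/>
  <polyline points="140.9313,165.1496 14.0514,115.4843 35.6345,145.2884 58.3209,98.8102 66.2701,11.2521" fill="none" stroke="#ff0000"/>
  <polyline points="87.2504,18.2241 121.2730,81.5995" fill="none" stroke="#ff0000"/>
  <polyline points="13.7239,128.4844 22.5906,44.1248 54.0039,13.8106 79.3499,85.5212 29.6863,115.9678 99.0303,162.3115" fill="none" stroke="#ff0000"/>
  <polyline points="69.4580,51.6946 70.9521,48.9948 66.8346,60.2825 61.5308,78.9255 59.4660,98.2918 65.0655,111.7492" fill="none" stroke="#ff0000"/>
</svg>

Each laser-on run becomes one SVG element. Flip Y back into SVG space with y_svg = 176.1723 − y_machine. Every run uses S490, so all elements get stroke `#ff0000` (score).

Run 1: The run returns to its start, so emit a `<polygon>` with points (Y-flipped): 5.7567,158.6860 10.9804,33.9084 73.4429,21.0761 24.0230,92.5977 128.1672,36.1878.

Run 2: The run is open, so emit a `<polyline>` with points (Y-flipped): 140.9313,165.1496 14.0514,115.4843 35.6345,145.2884 58.3209,98.8102 66.2701,11.2521.

Run 3: The run is open, so emit a `<polyline>` with points (Y-flipped): 87.2504,18.2241 121.2730,81.5995.

Run 4: The run is open, so emit a `<polyline>` with points (Y-flipped): 13.7239,128.4844 22.5906,44.1248 54.0039,13.8106 79.3499,85.5212 29.6863,115.9678 99.0303,162.3115.

Run 5: The run is open, so emit a `<polyline>` with points (Y-flipped): 69.4580,51.6946 70.9521,48.9948 66.8346,60.2825 61.5308,78.9255 59.4660,98.2918 65.0655,111.7492.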